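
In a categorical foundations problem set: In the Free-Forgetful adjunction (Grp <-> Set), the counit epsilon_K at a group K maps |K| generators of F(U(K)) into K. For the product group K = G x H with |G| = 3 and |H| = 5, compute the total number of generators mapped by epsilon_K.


The counit epsilon_K: F(U(K)) -> K of the Free-Forgetful adjunction
maps |K| generators of F(U(K)) into K. For K = G x H (the product group),
|G x H| = |G| * |H|.
Total generators mapped = 3 * 5 = 15.

15


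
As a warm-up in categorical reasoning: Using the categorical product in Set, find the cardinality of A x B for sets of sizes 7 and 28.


In Set, the product A x B is the Cartesian product.
By the universal property, |A x B| = |A| * |B|.
|A x B| = 7 * 28 = 196

196


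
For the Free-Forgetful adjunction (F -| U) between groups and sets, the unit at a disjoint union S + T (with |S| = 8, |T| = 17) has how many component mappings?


The unit eta_X: X -> U(F(X)) of the Free-Forgetful adjunction
maps each element of X to a generator of F(X). For X = S + T (disjoint
union in Set), |S + T| = |S| + |T|.
Total mappings = 8 + 17 = 25.

25


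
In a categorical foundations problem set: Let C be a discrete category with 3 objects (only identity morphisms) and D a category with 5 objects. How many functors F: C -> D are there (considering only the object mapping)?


A functor from a discrete category C to D is determined by
where each object maps. Each of the 3 objects of C can map
to any of the 5 objects of D independently.
Number of functors = 5^3 = 125

125


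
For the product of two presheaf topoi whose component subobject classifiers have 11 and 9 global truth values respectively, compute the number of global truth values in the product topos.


In a product of presheaf topoi E_1 x E_2, the subobject classifier
is Omega = Omega_1 x Omega_2 (componentwise), so
|Omega(top)| = |Omega_1(top_1)| * |Omega_2(top_2)|.
= 11 * 9 = 99.

99


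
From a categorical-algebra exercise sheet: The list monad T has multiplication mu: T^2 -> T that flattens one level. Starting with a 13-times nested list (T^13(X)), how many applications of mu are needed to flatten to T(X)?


Each application of mu: T^2 -> T removes one layer of nesting.
Starting at depth 13 (i.e., T^13(X)), we need to reach T(X).
Number of mu applications = 13 - 1 = 12

12


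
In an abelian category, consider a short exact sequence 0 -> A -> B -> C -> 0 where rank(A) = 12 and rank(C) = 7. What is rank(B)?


For a short exact sequence 0 -> A -> B -> C -> 0,
rank is additive: rank(B) = rank(A) + rank(C).
rank(B) = 12 + 7 = 19

19


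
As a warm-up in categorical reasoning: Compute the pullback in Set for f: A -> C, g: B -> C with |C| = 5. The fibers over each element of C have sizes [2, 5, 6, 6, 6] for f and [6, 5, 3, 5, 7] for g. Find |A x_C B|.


The pullback A x_C B consists of pairs (a, b) with f(a) = g(b).
For each element c in C, the fiber product has |f^-1(c)| * |g^-1(c)| elements.
Summing over C: 2 * 6 + 5 * 5 + 6 * 3 + 6 * 5 + 6 * 7
= 12 + 25 + 18 + 30 + 42 = 127

127


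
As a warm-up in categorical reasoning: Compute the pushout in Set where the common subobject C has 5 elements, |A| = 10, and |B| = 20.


The pushout A +_C B identifies the images of C in A and B.
|A +_C B| = |A| + |B| - |C| (for injections).
= 10 + 20 - 5 = 25

25


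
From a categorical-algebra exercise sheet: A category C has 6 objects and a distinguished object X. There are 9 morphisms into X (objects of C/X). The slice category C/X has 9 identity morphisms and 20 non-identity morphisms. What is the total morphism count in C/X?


In the slice category C/X, objects are morphisms to X.
Identity morphisms: 9 (one per object of C/X).
Non-identity morphisms: 20.
Total = 9 + 20 = 29

29


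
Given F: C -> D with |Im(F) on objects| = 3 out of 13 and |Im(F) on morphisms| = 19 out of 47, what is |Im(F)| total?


The image of F consists of distinct objects and distinct morphisms.
|Im(F)| on objects = 3
|Im(F)| on morphisms = 19
Total image cardinality = 3 + 19 = 22

22


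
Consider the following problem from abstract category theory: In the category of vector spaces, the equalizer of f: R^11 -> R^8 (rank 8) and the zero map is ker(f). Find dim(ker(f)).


The equalizer of f and the zero map is ker(f).
By the rank-nullity theorem: dim(ker(f)) = dim(domain) - rank(f).
dim(ker(f)) = 11 - 8 = 3

3


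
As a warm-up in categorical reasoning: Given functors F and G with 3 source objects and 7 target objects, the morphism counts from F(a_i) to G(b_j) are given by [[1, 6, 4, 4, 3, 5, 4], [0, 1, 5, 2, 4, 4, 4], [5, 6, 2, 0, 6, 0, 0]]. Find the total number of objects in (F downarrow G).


Objects of (F downarrow G) are triples (a, b, h: F(a)->G(b)).
The count equals the sum of all entries in the hom-matrix.
sum(row 0) = 27
sum(row 1) = 20
sum(row 2) = 19
Grand total = 66

66


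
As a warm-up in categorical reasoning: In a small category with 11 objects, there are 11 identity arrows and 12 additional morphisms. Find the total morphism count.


Each object has an identity morphism, giving 11 identities.
Adding the 12 non-identity morphisms:
Total = 11 + 12 = 23

23


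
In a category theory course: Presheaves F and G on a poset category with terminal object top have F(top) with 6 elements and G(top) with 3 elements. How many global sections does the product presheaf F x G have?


Global sections of a presheaf on a poset with terminal top satisfy
Gamma(H) ~ H(top). Presheaves admit pointwise products, so
(F x G)(top) = F(top) x G(top) (Cartesian product).
|Gamma(F x G)| = |F(top)| * |G(top)| = 6 * 3 = 18.

18


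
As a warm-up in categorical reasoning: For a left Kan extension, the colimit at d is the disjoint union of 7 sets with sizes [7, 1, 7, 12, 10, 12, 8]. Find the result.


Pointwise, the left Kan extension (Lan_F H)(d) is the colimit, indexed
by the comma category (F downarrow d), of H composed with the
projection (F downarrow d) -> C. Here that colimit is given
as a coproduct (disjoint union) of sets, so its cardinality is the
sum of the sizes of the summands.
Coproduct of sets with sizes: 7 + 1 + 7 + 12 + 10 + 12 + 8
= 57

57


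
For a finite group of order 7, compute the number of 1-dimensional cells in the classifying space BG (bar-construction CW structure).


In the bar-construction CW model of BG, the n-cells are indexed by
n-tuples [g_1|...|g_n] of non-identity elements of G (degenerate
simplices with some g_i = e do not contribute cells), so there are
(|G| - 1)^n n-cells.
For dim = 1 with |G| = 7:
cells = (7 - 1)^1 = 6^1 = 6

6


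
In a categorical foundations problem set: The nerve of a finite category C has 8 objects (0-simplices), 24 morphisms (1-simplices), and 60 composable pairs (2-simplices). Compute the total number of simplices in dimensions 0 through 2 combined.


The 2-skeleton of the nerve N(C) consists of simplices in dimensions 0, 1, 2:
  |N(C)_0| = 8 (objects)
  |N(C)_1| = 24 (morphisms)
  |N(C)_2| = 60 (composable pairs)
Total = 8 + 24 + 60 = 92

92


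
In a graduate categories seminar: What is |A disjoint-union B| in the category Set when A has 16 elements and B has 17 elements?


In Set, the coproduct A + B is the disjoint union.
|A + B| = |A| + |B| = 16 + 17 = 33

33


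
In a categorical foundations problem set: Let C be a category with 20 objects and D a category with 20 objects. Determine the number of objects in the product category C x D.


The product category C x D has objects that are pairs (c, d).
Number of pairs = |Ob(C)| * |Ob(D)| = 20 * 20 = 400

400


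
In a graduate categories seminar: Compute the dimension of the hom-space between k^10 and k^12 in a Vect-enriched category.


In Vect-enriched categories, Hom(k^n, k^m) is the space of m x n matrices.
dim(Hom(k^10, k^12)) = 12 * 10 = 120

120


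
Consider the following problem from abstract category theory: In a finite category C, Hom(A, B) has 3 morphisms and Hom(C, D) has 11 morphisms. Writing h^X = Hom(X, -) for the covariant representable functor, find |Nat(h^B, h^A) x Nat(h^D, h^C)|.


By the Yoneda lemma, Nat(h^B, h^A) is isomorphic to Hom(A, B),
so |Nat(h^B, h^A)| = |Hom(A, B)| and |Nat(h^D, h^C)| = |Hom(C, D)|.
|Hom(A, B)| = 3, |Hom(C, D)| = 11.
|Nat(h^B, h^A) x Nat(h^D, h^C)| = 3 * 11 = 33

33


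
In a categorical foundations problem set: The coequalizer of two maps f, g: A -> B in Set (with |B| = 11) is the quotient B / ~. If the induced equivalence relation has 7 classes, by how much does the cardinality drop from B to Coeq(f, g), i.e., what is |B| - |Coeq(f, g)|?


The coequalizer Coeq(f, g) = B / ~ has one element per equivalence class.
|B| = 11, |Coeq(f, g)| = 7.
|B| - |Coeq(f, g)| = 11 - 7 = 4.

4


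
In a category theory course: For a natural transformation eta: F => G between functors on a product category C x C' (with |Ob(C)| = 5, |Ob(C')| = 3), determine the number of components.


A natural transformation eta: F => G assigns one component morphism per
object of the domain category.
The domain is the product category C x C', so
|Ob(C x C')| = |Ob(C)| * |Ob(C')| = 5 * 3 = 15.
Therefore eta has 15 component morphisms.

15


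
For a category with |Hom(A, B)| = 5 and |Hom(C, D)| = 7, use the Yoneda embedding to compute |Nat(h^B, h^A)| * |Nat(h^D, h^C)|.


By the Yoneda lemma, Nat(h^B, h^A) is isomorphic to Hom(A, B),
so |Nat(h^B, h^A)| = |Hom(A, B)| and |Nat(h^D, h^C)| = |Hom(C, D)|.
|Hom(A, B)| = 5, |Hom(C, D)| = 7.
|Nat(h^B, h^A) x Nat(h^D, h^C)| = 5 * 7 = 35

35


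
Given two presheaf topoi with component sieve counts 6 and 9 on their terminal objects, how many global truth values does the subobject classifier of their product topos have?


In a product of presheaf topoi E_1 x E_2, the subobject classifier
is Omega = Omega_1 x Omega_2 (componentwise), so
|Omega(top)| = |Omega_1(top_1)| * |Omega_2(top_2)|.
= 6 * 9 = 54.

54


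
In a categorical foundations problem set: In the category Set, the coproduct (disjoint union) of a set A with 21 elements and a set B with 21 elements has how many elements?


In Set, the coproduct A + B is the disjoint union.
|A + B| = |A| + |B| = 21 + 21 = 42

42


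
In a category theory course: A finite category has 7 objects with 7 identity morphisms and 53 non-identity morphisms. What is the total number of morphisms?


Each object has an identity morphism, giving 7 identities.
Adding the 53 non-identity morphisms:
Total = 7 + 53 = 60

60


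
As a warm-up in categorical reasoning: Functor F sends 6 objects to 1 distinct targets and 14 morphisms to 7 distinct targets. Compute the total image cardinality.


The image of F consists of distinct objects and distinct morphisms.
|Im(F)| on objects = 1
|Im(F)| on morphisms = 7
Total image cardinality = 1 + 7 = 8

8


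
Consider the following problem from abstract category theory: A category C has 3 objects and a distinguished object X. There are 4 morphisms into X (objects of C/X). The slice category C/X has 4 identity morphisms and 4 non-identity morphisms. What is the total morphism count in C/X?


In the slice category C/X, objects are morphisms to X.
Identity morphisms: 4 (one per object of C/X).
Non-identity morphisms: 4.
Total = 4 + 4 = 8

8


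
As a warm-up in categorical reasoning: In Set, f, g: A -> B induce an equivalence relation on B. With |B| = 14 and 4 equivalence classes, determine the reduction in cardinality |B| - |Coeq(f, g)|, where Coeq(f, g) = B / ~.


The coequalizer Coeq(f, g) = B / ~ has one element per equivalence class.
|B| = 14, |Coeq(f, g)| = 4.
|B| - |Coeq(f, g)| = 14 - 4 = 10.

10


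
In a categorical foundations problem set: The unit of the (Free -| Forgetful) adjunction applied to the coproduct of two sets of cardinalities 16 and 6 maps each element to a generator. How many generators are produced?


The unit eta_X: X -> U(F(X)) of the Free-Forgetful adjunction
maps each element of X to a generator of F(X). For X = S + T (disjoint
union in Set), |S + T| = |S| + |T|.
Total mappings = 16 + 6 = 22.

22


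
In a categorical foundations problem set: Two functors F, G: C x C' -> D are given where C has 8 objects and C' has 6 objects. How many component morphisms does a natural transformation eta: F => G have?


A natural transformation eta: F => G assigns one component morphism per
object of the domain category.
The domain is the product category C x C', so
|Ob(C x C')| = |Ob(C)| * |Ob(C')| = 8 * 6 = 48.
Therefore eta has 48 component morphisms.

48


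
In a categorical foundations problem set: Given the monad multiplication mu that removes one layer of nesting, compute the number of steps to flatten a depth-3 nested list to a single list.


Each application of mu: T^2 -> T removes one layer of nesting.
Starting at depth 3 (i.e., T^3(X)), we need to reach T(X).
Number of mu applications = 3 - 1 = 2

2


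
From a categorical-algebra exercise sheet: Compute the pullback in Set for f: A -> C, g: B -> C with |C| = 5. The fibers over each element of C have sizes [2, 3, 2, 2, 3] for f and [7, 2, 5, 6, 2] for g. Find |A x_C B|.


The pullback A x_C B consists of pairs (a, b) with f(a) = g(b).
For each element c in C, the fiber product has |f^-1(c)| * |g^-1(c)| elements.
Summing over C: 2 * 7 + 3 * 2 + 2 * 5 + 2 * 6 + 3 * 2
= 14 + 6 + 10 + 12 + 6 = 48

48


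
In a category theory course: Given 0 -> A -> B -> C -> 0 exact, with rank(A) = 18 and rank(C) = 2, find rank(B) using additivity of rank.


For a short exact sequence 0 -> A -> B -> C -> 0,
rank is additive: rank(B) = rank(A) + rank(C).
rank(B) = 18 + 2 = 20

20


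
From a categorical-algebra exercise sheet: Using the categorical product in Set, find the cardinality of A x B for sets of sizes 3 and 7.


In Set, the product A x B is the Cartesian product.
By the universal property, |A x B| = |A| * |B|.
|A x B| = 3 * 7 = 21

21


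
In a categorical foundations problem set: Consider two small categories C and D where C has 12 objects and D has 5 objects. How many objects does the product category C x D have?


The product category C x D has objects that are pairs (c, d).
Number of pairs = |Ob(C)| * |Ob(D)| = 12 * 5 = 60

60


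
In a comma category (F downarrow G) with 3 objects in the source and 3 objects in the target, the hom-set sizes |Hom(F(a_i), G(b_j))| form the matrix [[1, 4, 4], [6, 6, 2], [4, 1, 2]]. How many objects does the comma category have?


Objects of (F downarrow G) are triples (a, b, h: F(a)->G(b)).
The count equals the sum of all entries in the hom-matrix.
sum(row 0) = 9
sum(row 1) = 14
sum(row 2) = 7
Grand total = 30

30


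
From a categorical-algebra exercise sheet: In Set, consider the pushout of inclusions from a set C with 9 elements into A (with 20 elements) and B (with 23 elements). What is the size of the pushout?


The pushout A +_C B identifies the images of C in A and B.
|A +_C B| = |A| + |B| - |C| (for injections).
= 20 + 23 - 9 = 34

34


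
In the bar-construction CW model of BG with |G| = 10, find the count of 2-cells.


In the bar-construction CW model of BG, the n-cells are indexed by
n-tuples [g_1|...|g_n] of non-identity elements of G (degenerate
simplices with some g_i = e do not contribute cells), so there are
(|G| - 1)^n n-cells.
For dim = 2 with |G| = 10:
cells = (10 - 1)^2 = 9^2 = 81

81


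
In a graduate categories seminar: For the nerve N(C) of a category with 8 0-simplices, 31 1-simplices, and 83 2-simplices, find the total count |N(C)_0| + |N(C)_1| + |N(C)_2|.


The 2-skeleton of the nerve N(C) consists of simplices in dimensions 0, 1, 2:
  |N(C)_0| = 8 (objects)
  |N(C)_1| = 31 (morphisms)
  |N(C)_2| = 83 (composable pairs)
Total = 8 + 31 + 83 = 122

122


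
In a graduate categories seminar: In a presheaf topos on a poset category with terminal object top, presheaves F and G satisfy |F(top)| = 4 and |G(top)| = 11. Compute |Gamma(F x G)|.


Global sections of a presheaf on a poset with terminal top satisfy
Gamma(H) ~ H(top). Presheaves admit pointwise products, so
(F x G)(top) = F(top) x G(top) (Cartesian product).
|Gamma(F x G)| = |F(top)| * |G(top)| = 4 * 11 = 44.

44


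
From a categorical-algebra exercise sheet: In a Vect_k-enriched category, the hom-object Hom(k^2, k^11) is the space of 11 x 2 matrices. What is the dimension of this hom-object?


In Vect-enriched categories, Hom(k^n, k^m) is the space of m x n matrices.
dim(Hom(k^2, k^11)) = 11 * 2 = 22

22


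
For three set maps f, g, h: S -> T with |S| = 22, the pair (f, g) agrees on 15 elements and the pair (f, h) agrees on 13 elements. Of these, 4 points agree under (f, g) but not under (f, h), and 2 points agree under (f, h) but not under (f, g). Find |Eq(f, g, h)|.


Eq(f, g, h) is the triple-agreement set: points in S where all three
maps take the same value. Using inclusion-exclusion on the pairwise data:
Pair (f, g) agrees on 15 points; pair (f, h) on 13 points.
Points agreeing under (f, g) but not (f, h) = 4; under (f, h) but not (f, g) = 2.
Triple-agreement = agreement-in-(f, g) minus points that agree under (f, g) but not (f, h):
|Eq(f, g, h)| = 15 - 4 = 11
(cross-check via (f, h): 13 - 2 = 11.)

11


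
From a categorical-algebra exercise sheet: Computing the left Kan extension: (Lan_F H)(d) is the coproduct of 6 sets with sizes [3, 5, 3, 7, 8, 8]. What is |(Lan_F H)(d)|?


Pointwise, the left Kan extension (Lan_F H)(d) is the colimit, indexed
by the comma category (F downarrow d), of H composed with the
projection (F downarrow d) -> C. Here that colimit is given
as a coproduct (disjoint union) of sets, so its cardinality is the
sum of the sizes of the summands.
Coproduct of sets with sizes: 3 + 5 + 3 + 7 + 8 + 8
= 34

34


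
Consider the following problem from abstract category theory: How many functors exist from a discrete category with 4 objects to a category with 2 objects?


A functor from a discrete category C to D is determined by
where each object maps. Each of the 4 objects of C can map
to any of the 2 objects of D independently.
Number of functors = 2^4 = 16

16


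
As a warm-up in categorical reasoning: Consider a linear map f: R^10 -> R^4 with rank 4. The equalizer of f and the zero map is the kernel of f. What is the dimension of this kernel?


The equalizer of f and the zero map is ker(f).
By the rank-nullity theorem: dim(ker(f)) = dim(domain) - rank(f).
dim(ker(f)) = 10 - 4 = 6

6


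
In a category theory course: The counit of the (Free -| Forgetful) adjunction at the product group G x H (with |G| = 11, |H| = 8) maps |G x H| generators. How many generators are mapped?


The counit epsilon_K: F(U(K)) -> K of the Free-Forgetful adjunction
maps |K| generators of F(U(K)) into K. For K = G x H (the product group),
|G x H| = |G| * |H|.
Total generators mapped = 11 * 8 = 88.

88


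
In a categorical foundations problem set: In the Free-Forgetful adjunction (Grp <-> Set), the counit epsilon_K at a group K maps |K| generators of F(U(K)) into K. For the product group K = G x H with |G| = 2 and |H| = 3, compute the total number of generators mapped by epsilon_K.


The counit epsilon_K: F(U(K)) -> K of the Free-Forgetful adjunction
maps |K| generators of F(U(K)) into K. For K = G x H (the product group),
|G x H| = |G| * |H|.
Total generators mapped = 2 * 3 = 6.

6


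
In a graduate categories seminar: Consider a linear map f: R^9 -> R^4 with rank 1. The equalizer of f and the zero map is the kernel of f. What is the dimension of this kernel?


The equalizer of f and the zero map is ker(f).
By the rank-nullity theorem: dim(ker(f)) = dim(domain) - rank(f).
dim(ker(f)) = 9 - 1 = 8

8


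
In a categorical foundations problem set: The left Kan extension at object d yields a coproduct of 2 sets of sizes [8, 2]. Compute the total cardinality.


Pointwise, the left Kan extension (Lan_F H)(d) is the colimit, indexed
by the comma category (F downarrow d), of H composed with the
projection (F downarrow d) -> C. Here that colimit is given
as a coproduct (disjoint union) of sets, so its cardinality is the
sum of the sizes of the summands.
Coproduct of sets with sizes: 8 + 2
= 10

10


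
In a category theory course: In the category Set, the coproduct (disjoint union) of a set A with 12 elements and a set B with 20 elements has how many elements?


In Set, the coproduct A + B is the disjoint union.
|A + B| = |A| + |B| = 12 + 20 = 32

32


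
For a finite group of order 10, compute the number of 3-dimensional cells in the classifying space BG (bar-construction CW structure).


In the bar-construction CW model of BG, the n-cells are indexed by
n-tuples [g_1|...|g_n] of non-identity elements of G (degenerate
simplices with some g_i = e do not contribute cells), so there are
(|G| - 1)^n n-cells.
For dim = 3 with |G| = 10:
cells = (10 - 1)^3 = 9^3 = 729

729


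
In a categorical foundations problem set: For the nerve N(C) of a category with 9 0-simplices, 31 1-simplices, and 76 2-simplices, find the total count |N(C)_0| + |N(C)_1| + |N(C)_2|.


The 2-skeleton of the nerve N(C) consists of simplices in dimensions 0, 1, 2:
  |N(C)_0| = 9 (objects)
  |N(C)_1| = 31 (morphisms)
  |N(C)_2| = 76 (composable pairs)
Total = 9 + 31 + 76 = 116

116


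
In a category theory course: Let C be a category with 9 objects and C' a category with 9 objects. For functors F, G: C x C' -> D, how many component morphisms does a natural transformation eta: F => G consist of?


A natural transformation eta: F => G assigns one component morphism per
object of the domain category.
The domain is the product category C x C', so
|Ob(C x C')| = |Ob(C)| * |Ob(C')| = 9 * 9 = 81.
Therefore eta has 81 component morphisms.

81


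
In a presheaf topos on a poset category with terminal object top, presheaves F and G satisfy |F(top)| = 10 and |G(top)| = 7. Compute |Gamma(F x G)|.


Global sections of a presheaf on a poset with terminal top satisfy
Gamma(H) ~ H(top). Presheaves admit pointwise products, so
(F x G)(top) = F(top) x G(top) (Cartesian product).
|Gamma(F x G)| = |F(top)| * |G(top)| = 10 * 7 = 70.

70


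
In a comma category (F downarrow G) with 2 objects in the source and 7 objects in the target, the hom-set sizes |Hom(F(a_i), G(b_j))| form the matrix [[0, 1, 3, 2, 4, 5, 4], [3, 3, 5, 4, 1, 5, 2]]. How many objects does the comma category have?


Objects of (F downarrow G) are triples (a, b, h: F(a)->G(b)).
The count equals the sum of all entries in the hom-matrix.
sum(row 0) = 19
sum(row 1) = 23
Grand total = 42

42


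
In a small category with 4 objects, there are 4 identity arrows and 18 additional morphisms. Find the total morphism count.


Each object has an identity morphism, giving 4 identities.
Adding the 18 non-identity morphisms:
Total = 4 + 18 = 22

22


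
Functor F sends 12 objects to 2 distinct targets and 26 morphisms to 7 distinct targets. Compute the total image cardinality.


The image of F consists of distinct objects and distinct morphisms.
|Im(F)| on objects = 2
|Im(F)| on morphisms = 7
Total image cardinality = 2 + 7 = 9

9


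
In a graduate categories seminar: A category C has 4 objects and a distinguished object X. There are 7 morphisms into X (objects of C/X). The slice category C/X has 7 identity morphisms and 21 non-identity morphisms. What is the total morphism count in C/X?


In the slice category C/X, objects are morphisms to X.
Identity morphisms: 7 (one per object of C/X).
Non-identity morphisms: 21.
Total = 7 + 21 = 28

28


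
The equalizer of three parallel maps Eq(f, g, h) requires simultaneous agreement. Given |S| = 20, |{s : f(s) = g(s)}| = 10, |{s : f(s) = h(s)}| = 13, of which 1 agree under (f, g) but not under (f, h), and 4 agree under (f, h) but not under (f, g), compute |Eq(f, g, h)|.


Eq(f, g, h) is the triple-agreement set: points in S where all three
maps take the same value. Using inclusion-exclusion on the pairwise data:
Pair (f, g) agrees on 10 points; pair (f, h) on 13 points.
Points agreeing under (f, g) but not (f, h) = 1; under (f, h) but not (f, g) = 4.
Triple-agreement = agreement-in-(f, g) minus points that agree under (f, g) but not (f, h):
|Eq(f, g, h)| = 10 - 1 = 9
(cross-check via (f, h): 13 - 4 = 9.)

9


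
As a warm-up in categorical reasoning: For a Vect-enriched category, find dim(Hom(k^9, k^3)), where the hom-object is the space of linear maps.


In Vect-enriched categories, Hom(k^n, k^m) is the space of m x n matrices.
dim(Hom(k^9, k^3)) = 3 * 9 = 27

27


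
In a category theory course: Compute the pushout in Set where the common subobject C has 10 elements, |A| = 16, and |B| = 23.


The pushout A +_C B identifies the images of C in A and B.
|A +_C B| = |A| + |B| - |C| (for injections).
= 16 + 23 - 10 = 29

29


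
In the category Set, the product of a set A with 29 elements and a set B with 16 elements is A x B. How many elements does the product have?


In Set, the product A x B is the Cartesian product.
By the universal property, |A x B| = |A| * |B|.
|A x B| = 29 * 16 = 464

464


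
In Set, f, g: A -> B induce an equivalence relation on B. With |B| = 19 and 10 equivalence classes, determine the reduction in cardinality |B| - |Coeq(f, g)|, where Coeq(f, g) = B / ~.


The coequalizer Coeq(f, g) = B / ~ has one element per equivalence class.
|B| = 19, |Coeq(f, g)| = 10.
|B| - |Coeq(f, g)| = 19 - 10 = 9.

9


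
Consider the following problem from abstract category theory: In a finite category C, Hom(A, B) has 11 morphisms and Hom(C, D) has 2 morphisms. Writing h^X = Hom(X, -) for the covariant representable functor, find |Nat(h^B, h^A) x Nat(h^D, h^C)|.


By the Yoneda lemma, Nat(h^B, h^A) is isomorphic to Hom(A, B),
so |Nat(h^B, h^A)| = |Hom(A, B)| and |Nat(h^D, h^C)| = |Hom(C, D)|.
|Hom(A, B)| = 11, |Hom(C, D)| = 2.
|Nat(h^B, h^A) x Nat(h^D, h^C)| = 11 * 2 = 22

22


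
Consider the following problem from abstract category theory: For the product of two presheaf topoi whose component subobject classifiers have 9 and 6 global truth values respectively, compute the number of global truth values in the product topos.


In a product of presheaf topoi E_1 x E_2, the subobject classifier
is Omega = Omega_1 x Omega_2 (componentwise), so
|Omega(top)| = |Omega_1(top_1)| * |Omega_2(top_2)|.
= 9 * 6 = 54.

54


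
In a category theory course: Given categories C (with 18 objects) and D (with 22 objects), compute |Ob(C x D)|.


The product category C x D has objects that are pairs (c, d).
Number of pairs = |Ob(C)| * |Ob(D)| = 18 * 22 = 396

396


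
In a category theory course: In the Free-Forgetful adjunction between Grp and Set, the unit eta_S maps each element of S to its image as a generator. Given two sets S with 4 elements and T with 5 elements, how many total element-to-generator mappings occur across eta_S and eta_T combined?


The unit eta_X: X -> U(F(X)) of the Free-Forgetful adjunction
maps each element of X to a generator of F(X). For X = S + T (disjoint
union in Set), |S + T| = |S| + |T|.
Total mappings = 4 + 5 = 9.

9


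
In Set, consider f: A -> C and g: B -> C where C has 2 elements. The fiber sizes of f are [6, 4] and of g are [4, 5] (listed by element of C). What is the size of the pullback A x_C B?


The pullback A x_C B consists of pairs (a, b) with f(a) = g(b).
For each element c in C, the fiber product has |f^-1(c)| * |g^-1(c)| elements.
Summing over C: 6 * 4 + 4 * 5
= 24 + 20 = 44

44


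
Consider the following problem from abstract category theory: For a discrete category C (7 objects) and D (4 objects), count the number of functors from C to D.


A functor from a discrete category C to D is determined by
where each object maps. Each of the 7 objects of C can map
to any of the 4 objects of D independently.
Number of functors = 4^7 = 16384

16384


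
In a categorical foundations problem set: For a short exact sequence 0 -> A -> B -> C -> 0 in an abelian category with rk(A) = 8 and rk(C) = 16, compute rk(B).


For a short exact sequence 0 -> A -> B -> C -> 0,
rank is additive: rank(B) = rank(A) + rank(C).
rank(B) = 8 + 16 = 24

24


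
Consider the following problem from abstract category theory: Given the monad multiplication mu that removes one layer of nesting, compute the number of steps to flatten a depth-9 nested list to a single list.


Each application of mu: T^2 -> T removes one layer of nesting.
Starting at depth 9 (i.e., T^9(X)), we need to reach T(X).
Number of mu applications = 9 - 1 = 8

8


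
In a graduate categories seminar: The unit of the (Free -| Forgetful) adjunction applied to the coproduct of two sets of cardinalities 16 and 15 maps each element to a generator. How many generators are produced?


The unit eta_X: X -> U(F(X)) of the Free-Forgetful adjunction
maps each element of X to a generator of F(X). For X = S + T (disjoint
union in Set), |S + T| = |S| + |T|.
Total mappings = 16 + 15 = 31.

31


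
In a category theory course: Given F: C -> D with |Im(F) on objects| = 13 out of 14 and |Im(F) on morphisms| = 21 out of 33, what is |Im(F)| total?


The image of F consists of distinct objects and distinct morphisms.
|Im(F)| on objects = 13
|Im(F)| on morphisms = 21
Total image cardinality = 13 + 21 = 34

34


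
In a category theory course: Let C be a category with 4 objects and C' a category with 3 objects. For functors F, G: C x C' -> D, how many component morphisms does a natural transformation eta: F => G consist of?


A natural transformation eta: F => G assigns one component morphism per
object of the domain category.
The domain is the product category C x C', so
|Ob(C x C')| = |Ob(C)| * |Ob(C')| = 4 * 3 = 12.
Therefore eta has 12 component morphisms.

12


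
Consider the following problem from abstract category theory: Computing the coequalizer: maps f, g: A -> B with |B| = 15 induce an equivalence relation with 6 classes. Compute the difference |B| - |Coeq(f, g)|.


The coequalizer Coeq(f, g) = B / ~ has one element per equivalence class.
|B| = 15, |Coeq(f, g)| = 6.
|B| - |Coeq(f, g)| = 15 - 6 = 9.

9


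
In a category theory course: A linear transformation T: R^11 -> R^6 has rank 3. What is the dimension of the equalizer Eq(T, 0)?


The equalizer of f and the zero map is ker(f).
By the rank-nullity theorem: dim(ker(f)) = dim(domain) - rank(f).
dim(ker(f)) = 11 - 3 = 8

8


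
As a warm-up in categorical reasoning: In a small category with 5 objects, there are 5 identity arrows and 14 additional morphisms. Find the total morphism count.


Each object has an identity morphism, giving 5 identities.
Adding the 14 non-identity morphisms:
Total = 5 + 14 = 19

19


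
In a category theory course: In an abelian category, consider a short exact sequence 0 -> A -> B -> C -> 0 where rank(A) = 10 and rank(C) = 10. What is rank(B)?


For a short exact sequence 0 -> A -> B -> C -> 0,
rank is additive: rank(B) = rank(A) + rank(C).
rank(B) = 10 + 10 = 20

20


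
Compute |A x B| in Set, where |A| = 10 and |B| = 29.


In Set, the product A x B is the Cartesian product.
By the universal property, |A x B| = |A| * |B|.
|A x B| = 10 * 29 = 290

290


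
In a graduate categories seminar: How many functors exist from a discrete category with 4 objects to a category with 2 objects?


A functor from a discrete category C to D is determined by
where each object maps. Each of the 4 objects of C can map
to any of the 2 objects of D independently.
Number of functors = 2^4 = 16

16


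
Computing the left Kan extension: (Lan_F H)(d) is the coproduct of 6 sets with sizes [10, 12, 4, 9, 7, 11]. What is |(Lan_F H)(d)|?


Pointwise, the left Kan extension (Lan_F H)(d) is the colimit, indexed
by the comma category (F downarrow d), of H composed with the
projection (F downarrow d) -> C. Here that colimit is given
as a coproduct (disjoint union) of sets, so its cardinality is the
sum of the sizes of the summands.
Coproduct of sets with sizes: 10 + 12 + 4 + 9 + 7 + 11
= 53

53


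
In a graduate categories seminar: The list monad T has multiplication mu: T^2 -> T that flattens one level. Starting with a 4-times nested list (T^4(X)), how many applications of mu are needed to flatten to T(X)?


Each application of mu: T^2 -> T removes one layer of nesting.
Starting at depth 4 (i.e., T^4(X)), we need to reach T(X).
Number of mu applications = 4 - 1 = 3

3


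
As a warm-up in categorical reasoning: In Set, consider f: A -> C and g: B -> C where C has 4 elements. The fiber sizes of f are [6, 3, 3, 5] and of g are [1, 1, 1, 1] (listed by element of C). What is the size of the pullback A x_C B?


The pullback A x_C B consists of pairs (a, b) with f(a) = g(b).
For each element c in C, the fiber product has |f^-1(c)| * |g^-1(c)| elements.
Summing over C: 6 * 1 + 3 * 1 + 3 * 1 + 5 * 1
= 6 + 3 + 3 + 5 = 17

17


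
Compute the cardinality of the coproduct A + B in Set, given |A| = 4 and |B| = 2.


In Set, the coproduct A + B is the disjoint union.
|A + B| = |A| + |B| = 4 + 2 = 6

6


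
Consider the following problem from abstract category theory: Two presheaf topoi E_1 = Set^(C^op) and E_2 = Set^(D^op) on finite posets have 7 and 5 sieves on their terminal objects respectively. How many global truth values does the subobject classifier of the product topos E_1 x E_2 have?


In a product of presheaf topoi E_1 x E_2, the subobject classifier
is Omega = Omega_1 x Omega_2 (componentwise), so
|Omega(top)| = |Omega_1(top_1)| * |Omega_2(top_2)|.
= 7 * 5 = 35.

35


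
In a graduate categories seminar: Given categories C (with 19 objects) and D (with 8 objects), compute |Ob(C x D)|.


The product category C x D has objects that are pairs (c, d).
Number of pairs = |Ob(C)| * |Ob(D)| = 19 * 8 = 152

152


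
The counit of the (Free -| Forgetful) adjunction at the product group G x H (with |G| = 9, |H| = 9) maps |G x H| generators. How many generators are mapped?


The counit epsilon_K: F(U(K)) -> K of the Free-Forgetful adjunction
maps |K| generators of F(U(K)) into K. For K = G x H (the product group),
|G x H| = |G| * |H|.
Total generators mapped = 9 * 9 = 81.

81


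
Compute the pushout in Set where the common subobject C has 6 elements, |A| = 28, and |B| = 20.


The pushout A +_C B identifies the images of C in A and B.
|A +_C B| = |A| + |B| - |C| (for injections).
= 28 + 20 - 6 = 42

42


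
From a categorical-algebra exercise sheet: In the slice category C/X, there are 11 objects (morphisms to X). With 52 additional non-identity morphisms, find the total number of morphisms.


In the slice category C/X, objects are morphisms to X.
Identity morphisms: 11 (one per object of C/X).
Non-identity morphisms: 52.
Total = 11 + 52 = 63

63


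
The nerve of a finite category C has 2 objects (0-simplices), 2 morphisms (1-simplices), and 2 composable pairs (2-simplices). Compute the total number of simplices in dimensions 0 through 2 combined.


The 2-skeleton of the nerve N(C) consists of simplices in dimensions 0, 1, 2:
  |N(C)_0| = 2 (objects)
  |N(C)_1| = 2 (morphisms)
  |N(C)_2| = 2 (composable pairs)
Total = 2 + 2 + 2 = 6

6


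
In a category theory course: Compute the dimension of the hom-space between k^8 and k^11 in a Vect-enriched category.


In Vect-enriched categories, Hom(k^n, k^m) is the space of m x n matrices.
dim(Hom(k^8, k^11)) = 11 * 8 = 88

88


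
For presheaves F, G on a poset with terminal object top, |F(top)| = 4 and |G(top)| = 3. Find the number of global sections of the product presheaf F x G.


Global sections of a presheaf on a poset with terminal top satisfy
Gamma(H) ~ H(top). Presheaves admit pointwise products, so
(F x G)(top) = F(top) x G(top) (Cartesian product).
|Gamma(F x G)| = |F(top)| * |G(top)| = 4 * 3 = 12.

12


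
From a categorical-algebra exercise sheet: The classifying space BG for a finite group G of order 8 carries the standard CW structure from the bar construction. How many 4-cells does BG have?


In the bar-construction CW model of BG, the n-cells are indexed by
n-tuples [g_1|...|g_n] of non-identity elements of G (degenerate
simplices with some g_i = e do not contribute cells), so there are
(|G| - 1)^n n-cells.
For dim = 4 with |G| = 8:
cells = (8 - 1)^4 = 7^4 = 2401

2401


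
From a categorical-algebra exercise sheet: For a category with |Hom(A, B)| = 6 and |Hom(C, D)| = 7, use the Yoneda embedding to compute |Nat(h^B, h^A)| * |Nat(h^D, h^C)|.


By the Yoneda lemma, Nat(h^B, h^A) is isomorphic to Hom(A, B),
so |Nat(h^B, h^A)| = |Hom(A, B)| and |Nat(h^D, h^C)| = |Hom(C, D)|.
|Hom(A, B)| = 6, |Hom(C, D)| = 7.
|Nat(h^B, h^A) x Nat(h^D, h^C)| = 6 * 7 = 42

42


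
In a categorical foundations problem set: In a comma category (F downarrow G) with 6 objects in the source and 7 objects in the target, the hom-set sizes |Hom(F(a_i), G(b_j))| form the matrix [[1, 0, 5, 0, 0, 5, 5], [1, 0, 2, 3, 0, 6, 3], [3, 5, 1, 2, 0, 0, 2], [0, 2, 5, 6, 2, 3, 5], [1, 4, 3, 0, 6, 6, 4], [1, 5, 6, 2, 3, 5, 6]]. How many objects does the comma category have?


Objects of (F downarrow G) are triples (a, b, h: F(a)->G(b)).
The count equals the sum of all entries in the hom-matrix.
sum(row 0) = 16
sum(row 1) = 15
sum(row 2) = 13
sum(row 3) = 23
sum(row 4) = 24
sum(row 5) = 28
Grand total = 119

119


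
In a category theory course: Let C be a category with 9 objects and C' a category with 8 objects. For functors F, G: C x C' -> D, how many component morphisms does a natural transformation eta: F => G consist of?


A natural transformation eta: F => G assigns one component morphism per
object of the domain category.
The domain is the product category C x C', so
|Ob(C x C')| = |Ob(C)| * |Ob(C')| = 9 * 8 = 72.
Therefore eta has 72 component morphisms.

72


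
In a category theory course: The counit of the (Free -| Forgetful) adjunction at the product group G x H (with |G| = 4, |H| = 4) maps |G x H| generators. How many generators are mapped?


The counit epsilon_K: F(U(K)) -> K of the Free-Forgetful adjunction
maps |K| generators of F(U(K)) into K. For K = G x H (the product group),
|G x H| = |G| * |H|.
Total generators mapped = 4 * 4 = 16.

16


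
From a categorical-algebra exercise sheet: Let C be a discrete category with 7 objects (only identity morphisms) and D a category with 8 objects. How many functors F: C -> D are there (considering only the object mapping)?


A functor from a discrete category C to D is determined by
where each object maps. Each of the 7 objects of C can map
to any of the 8 objects of D independently.
Number of functors = 8^7 = 2097152

2097152


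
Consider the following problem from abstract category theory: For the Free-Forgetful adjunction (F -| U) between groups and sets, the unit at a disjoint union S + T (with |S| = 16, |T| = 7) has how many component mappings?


The unit eta_X: X -> U(F(X)) of the Free-Forgetful adjunction
maps each element of X to a generator of F(X). For X = S + T (disjoint
union in Set), |S + T| = |S| + |T|.
Total mappings = 16 + 7 = 23.

23


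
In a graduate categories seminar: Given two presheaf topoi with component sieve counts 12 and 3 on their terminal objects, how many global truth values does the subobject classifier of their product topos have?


In a product of presheaf topoi E_1 x E_2, the subobject classifier
is Omega = Omega_1 x Omega_2 (componentwise), so
|Omega(top)| = |Omega_1(top_1)| * |Omega_2(top_2)|.
= 12 * 3 = 36.

36


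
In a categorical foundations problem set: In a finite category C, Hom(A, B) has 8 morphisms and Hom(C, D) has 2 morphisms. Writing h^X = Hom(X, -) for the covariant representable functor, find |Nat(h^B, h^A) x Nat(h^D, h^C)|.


By the Yoneda lemma, Nat(h^B, h^A) is isomorphic to Hom(A, B),
so |Nat(h^B, h^A)| = |Hom(A, B)| and |Nat(h^D, h^C)| = |Hom(C, D)|.
|Hom(A, B)| = 8, |Hom(C, D)| = 2.
|Nat(h^B, h^A) x Nat(h^D, h^C)| = 8 * 2 = 16

16


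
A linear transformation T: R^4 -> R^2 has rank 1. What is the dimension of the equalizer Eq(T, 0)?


The equalizer of f and the zero map is ker(f).
By the rank-nullity theorem: dim(ker(f)) = dim(domain) - rank(f).
dim(ker(f)) = 4 - 1 = 3

3
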